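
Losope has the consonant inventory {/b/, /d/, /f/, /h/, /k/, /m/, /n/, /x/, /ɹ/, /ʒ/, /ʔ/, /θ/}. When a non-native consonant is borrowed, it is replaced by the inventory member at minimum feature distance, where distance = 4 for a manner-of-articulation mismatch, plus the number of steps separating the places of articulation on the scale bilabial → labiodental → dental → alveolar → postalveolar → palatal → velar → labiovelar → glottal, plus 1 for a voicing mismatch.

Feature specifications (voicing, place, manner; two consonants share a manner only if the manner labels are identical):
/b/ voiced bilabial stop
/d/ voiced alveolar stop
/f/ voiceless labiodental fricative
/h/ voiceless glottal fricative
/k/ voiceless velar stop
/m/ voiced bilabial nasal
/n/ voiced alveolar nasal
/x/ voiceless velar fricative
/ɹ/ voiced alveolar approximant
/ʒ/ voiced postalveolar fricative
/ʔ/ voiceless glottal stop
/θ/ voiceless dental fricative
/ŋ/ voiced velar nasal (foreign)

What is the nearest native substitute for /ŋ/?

/n/ is closest: same manner (nasal), place distance 3 (velar→alveolar), same voicing; total 3. Next closest is /k/ at distance 5.

n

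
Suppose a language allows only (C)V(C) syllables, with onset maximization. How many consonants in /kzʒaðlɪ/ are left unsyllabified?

Under (C)V(C), the unsyllabifiable consonants are /k/, /z/ (at most one coda consonant is licensed; onsets are limited to one consonant).

2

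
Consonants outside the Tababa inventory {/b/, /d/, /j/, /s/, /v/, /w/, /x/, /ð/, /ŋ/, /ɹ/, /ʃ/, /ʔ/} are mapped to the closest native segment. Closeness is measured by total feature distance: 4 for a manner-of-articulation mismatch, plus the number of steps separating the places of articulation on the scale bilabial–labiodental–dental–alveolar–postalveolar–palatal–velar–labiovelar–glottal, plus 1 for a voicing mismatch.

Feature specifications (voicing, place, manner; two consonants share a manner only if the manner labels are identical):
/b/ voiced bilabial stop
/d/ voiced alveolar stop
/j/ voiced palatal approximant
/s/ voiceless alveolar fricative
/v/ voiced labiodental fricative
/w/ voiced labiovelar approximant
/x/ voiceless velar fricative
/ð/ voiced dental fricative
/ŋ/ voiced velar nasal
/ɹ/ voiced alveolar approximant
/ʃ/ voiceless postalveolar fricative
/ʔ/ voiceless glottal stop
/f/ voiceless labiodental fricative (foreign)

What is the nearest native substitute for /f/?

v

/v/ is closest: same manner (fricative), place distance 0 (labiodental→labiodental), voicing differs (+1); total 1. Next closest is /s/ at distance 2.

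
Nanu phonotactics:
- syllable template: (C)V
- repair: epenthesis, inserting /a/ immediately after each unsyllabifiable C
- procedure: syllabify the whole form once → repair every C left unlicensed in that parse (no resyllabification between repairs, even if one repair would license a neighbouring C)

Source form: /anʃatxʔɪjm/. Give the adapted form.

Under (C)V, the unsyllabifiable consonants are /n/, /t/, /x/, /j/, /m/ (no codas are permitted; onsets are limited to one consonant).
Each unlicensed consonant becomes the onset of a new syllable: /n/ → /na/, /t/ → /ta/, /x/ → /xa/, /j/ → /ja/, /m/ → /ma/.

anaʃataxaʔɪjama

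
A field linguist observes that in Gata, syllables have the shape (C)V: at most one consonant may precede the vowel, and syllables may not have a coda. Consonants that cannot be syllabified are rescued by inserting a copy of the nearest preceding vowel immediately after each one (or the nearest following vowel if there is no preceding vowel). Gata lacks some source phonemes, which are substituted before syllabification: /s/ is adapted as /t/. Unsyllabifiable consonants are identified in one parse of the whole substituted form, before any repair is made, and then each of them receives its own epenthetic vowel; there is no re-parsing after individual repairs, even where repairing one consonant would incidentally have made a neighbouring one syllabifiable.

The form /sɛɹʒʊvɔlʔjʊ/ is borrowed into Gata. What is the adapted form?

Substitution: /s/ → /t/, giving /tɛɹʒʊvɔlʔjʊ/.
Under (C)V, the unsyllabifiable consonants are /ɹ/, /l/, /ʔ/ (no codas are permitted; onsets are limited to one consonant).
Inserting the epenthetic vowel yields /ɹ/ → /ɹɛ/, /l/ → /lɔ/, /ʔ/ → /ʔɔ/.

tɛɹɛʒʊvɔlɔʔɔjʊ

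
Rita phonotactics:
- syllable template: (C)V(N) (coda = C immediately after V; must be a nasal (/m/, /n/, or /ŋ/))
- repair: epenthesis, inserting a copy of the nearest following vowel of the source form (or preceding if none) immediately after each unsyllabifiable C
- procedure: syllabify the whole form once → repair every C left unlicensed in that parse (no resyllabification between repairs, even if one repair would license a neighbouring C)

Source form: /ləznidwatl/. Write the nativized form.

The consonants /z/, /d/, /t/, /l/ cannot be parsed into a legal (C)V(N) syllable (only a nasal (/m/, /n/, or /ŋ/) is licensed in coda position; onsets are limited to one consonant).
Inserting the epenthetic vowel yields /z/ → /zi/, /d/ → /da/, /t/ → /ta/, /l/ → /la/.

ləzinidawatala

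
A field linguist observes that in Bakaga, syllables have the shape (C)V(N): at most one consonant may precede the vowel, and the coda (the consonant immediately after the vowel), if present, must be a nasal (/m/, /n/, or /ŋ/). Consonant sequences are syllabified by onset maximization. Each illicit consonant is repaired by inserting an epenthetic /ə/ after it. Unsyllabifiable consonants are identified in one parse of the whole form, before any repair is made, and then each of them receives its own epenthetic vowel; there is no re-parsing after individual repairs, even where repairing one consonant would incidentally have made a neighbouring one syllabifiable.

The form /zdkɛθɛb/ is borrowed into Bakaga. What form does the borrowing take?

Syllabifying with onset maximization leaves /z/, /d/, /b/ stranded (only a nasal (/m/, /n/, or /ŋ/) is licensed in coda position; onsets are limited to one consonant).
Epenthesis after each stranded consonant: /z/ → /zə/, /d/ → /də/, /b/ → /bə/.

zədəkɛθɛbə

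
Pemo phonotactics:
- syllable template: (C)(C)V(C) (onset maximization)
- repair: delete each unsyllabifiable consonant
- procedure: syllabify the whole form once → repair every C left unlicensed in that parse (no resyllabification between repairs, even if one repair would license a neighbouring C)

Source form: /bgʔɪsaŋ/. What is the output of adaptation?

gʔɪsaŋ

Under (C)(C)V(C), the unsyllabifiable consonants are /b/ (at most one coda consonant is licensed; onsets may contain at most 2 consonants).
Deleting the stranded consonants removes /b/.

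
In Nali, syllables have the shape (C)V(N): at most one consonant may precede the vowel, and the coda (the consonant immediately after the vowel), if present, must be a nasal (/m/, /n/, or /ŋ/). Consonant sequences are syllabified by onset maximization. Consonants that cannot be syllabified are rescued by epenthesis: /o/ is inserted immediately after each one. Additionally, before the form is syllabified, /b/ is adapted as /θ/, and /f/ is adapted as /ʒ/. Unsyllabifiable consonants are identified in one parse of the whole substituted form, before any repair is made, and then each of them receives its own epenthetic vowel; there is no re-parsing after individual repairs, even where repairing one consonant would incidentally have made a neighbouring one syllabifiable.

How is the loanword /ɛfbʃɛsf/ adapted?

ɛʒoθoʃɛsoʒo

Substitution: /f/ → /ʒ/, /b/ → /θ/, giving /ɛʒθʃɛsʒ/.
Syllabifying with onset maximization leaves /ʒ/, /θ/, /s/, /ʒ/ stranded (only a nasal (/m/, /n/, or /ŋ/) is licensed in coda position; onsets are limited to one consonant).
Epenthesis after each stranded consonant: /ʒ/ → /ʒo/, /θ/ → /θo/, /s/ → /so/, /ʒ/ → /ʒo/.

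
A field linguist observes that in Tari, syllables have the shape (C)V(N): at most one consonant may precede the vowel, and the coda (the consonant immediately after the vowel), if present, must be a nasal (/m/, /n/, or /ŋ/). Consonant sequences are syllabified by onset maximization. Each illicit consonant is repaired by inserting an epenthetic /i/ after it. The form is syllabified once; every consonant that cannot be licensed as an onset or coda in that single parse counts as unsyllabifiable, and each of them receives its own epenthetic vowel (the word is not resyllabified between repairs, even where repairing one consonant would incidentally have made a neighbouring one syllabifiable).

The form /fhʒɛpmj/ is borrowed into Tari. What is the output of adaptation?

Syllabifying with onset maximization leaves /f/, /h/, /p/, /m/, /j/ stranded (only a nasal (/m/, /n/, or /ŋ/) is licensed in coda position; onsets are limited to one consonant).
Epenthesis after each stranded consonant: /f/ → /fi/, /h/ → /hi/, /p/ → /pi/, /m/ → /mi/, /j/ → /ji/.

fihiʒɛpimiji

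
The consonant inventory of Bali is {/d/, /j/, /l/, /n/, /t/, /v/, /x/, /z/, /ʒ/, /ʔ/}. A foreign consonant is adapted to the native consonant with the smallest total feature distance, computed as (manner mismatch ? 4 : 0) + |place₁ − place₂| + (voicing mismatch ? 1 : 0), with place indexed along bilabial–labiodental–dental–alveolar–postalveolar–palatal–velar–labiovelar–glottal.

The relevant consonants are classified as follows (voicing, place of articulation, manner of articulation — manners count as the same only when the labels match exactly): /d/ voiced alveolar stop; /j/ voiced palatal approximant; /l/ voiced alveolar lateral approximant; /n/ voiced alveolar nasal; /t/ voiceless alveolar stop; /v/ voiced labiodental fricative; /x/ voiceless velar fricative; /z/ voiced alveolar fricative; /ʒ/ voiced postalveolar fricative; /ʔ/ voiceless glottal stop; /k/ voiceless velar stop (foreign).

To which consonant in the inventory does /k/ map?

/ʔ/ is closest: same manner (stop), place distance 2 (velar→glottal), same voicing; total 2. Next closest is /t/ at distance 3.

ʔ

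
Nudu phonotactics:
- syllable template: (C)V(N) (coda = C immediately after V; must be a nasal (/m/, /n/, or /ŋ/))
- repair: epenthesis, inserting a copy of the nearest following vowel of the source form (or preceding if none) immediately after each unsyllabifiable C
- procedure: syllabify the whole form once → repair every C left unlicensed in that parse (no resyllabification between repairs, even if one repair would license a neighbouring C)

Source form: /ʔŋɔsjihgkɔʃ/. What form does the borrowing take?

ʔɔŋɔsijihɔgɔkɔʃɔ

Under (C)V(N), the unsyllabifiable consonants are /ʔ/, /s/, /h/, /g/, /ʃ/ (only a nasal (/m/, /n/, or /ŋ/) is licensed in coda position; onsets are limited to one consonant).
Epenthesis after each stranded consonant: /ʔ/ → /ʔɔ/, /s/ → /si/, /h/ → /hɔ/, /g/ → /gɔ/, /ʃ/ → /ʃɔ/.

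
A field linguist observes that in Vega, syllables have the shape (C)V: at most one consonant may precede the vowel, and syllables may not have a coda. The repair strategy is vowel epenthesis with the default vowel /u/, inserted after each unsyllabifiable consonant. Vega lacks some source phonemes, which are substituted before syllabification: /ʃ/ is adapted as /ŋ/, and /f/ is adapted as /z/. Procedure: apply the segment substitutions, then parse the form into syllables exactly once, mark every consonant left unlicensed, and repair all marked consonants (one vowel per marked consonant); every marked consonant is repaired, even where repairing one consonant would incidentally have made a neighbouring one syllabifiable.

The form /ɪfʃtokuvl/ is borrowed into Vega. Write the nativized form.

Substitution: /f/ → /z/, /ʃ/ → /ŋ/, giving /ɪzŋtokuvl/.
Syllabifying with onset maximization leaves /z/, /ŋ/, /v/, /l/ stranded (no codas are permitted; onsets are limited to one consonant).
Inserting the epenthetic vowel yields /z/ → /zu/, /ŋ/ → /ŋu/, /v/ → /vu/, /l/ → /lu/.

ɪzuŋutokuvulu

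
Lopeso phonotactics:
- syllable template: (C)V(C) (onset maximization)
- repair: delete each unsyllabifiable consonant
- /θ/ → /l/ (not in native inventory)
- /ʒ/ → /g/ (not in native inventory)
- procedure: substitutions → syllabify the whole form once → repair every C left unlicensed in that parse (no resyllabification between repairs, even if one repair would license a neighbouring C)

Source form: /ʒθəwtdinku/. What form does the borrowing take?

Substitution: /ʒ/ → /g/, /θ/ → /l/, giving /gləwtdinku/.
Syllabifying with onset maximization leaves /g/, /t/ stranded (at most one coda consonant is licensed; onsets are limited to one consonant).
Deletion applies to /g/, /t/.

ləwdinku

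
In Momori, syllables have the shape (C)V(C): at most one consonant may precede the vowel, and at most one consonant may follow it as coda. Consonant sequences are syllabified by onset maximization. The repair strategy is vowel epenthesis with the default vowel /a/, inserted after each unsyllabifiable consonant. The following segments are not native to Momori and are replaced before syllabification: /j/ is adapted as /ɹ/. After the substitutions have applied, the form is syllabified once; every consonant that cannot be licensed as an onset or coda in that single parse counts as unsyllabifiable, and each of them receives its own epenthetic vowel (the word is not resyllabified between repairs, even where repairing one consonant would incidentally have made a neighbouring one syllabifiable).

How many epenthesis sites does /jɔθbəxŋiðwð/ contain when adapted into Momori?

After substitution the input is /ɹɔθbəxŋiðwð/.
The unsyllabifiable consonants are /w/, /ð/; each receives one epenthetic vowel.

2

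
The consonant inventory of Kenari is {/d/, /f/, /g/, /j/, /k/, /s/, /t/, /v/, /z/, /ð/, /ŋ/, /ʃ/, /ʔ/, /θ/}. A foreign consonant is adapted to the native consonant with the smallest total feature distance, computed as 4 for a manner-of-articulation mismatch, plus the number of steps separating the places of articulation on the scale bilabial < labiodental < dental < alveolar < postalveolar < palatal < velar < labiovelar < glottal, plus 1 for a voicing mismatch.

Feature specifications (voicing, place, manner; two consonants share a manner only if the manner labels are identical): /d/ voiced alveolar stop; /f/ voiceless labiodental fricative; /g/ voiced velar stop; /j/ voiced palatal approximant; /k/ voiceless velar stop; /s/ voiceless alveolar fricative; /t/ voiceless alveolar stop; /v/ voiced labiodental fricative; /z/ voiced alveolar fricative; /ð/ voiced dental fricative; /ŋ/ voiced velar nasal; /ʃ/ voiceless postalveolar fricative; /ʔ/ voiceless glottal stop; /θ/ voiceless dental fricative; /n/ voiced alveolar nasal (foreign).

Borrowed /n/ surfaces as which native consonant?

/ŋ/ is closest: same manner (nasal), place distance 3 (alveolar→velar), same voicing; total 3. Next closest is /d/ at distance 4.

ŋ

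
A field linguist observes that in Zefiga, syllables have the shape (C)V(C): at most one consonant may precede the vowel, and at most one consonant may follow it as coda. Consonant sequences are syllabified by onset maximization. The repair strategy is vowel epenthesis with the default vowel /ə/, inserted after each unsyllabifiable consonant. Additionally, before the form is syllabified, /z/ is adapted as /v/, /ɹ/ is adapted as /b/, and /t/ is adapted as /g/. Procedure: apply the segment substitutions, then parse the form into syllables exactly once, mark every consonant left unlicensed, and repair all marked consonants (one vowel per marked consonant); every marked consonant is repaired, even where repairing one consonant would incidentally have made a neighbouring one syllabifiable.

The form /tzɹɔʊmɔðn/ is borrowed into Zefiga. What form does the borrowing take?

gəvəbɔʊmɔðnə

Substitution: /t/ → /g/, /z/ → /v/, /ɹ/ → /b/, giving /gvbɔʊmɔðn/.
Under (C)V(C), the unsyllabifiable consonants are /g/, /v/, /n/ (at most one coda consonant is licensed; onsets are limited to one consonant).
Each unlicensed consonant becomes the onset of a new syllable: /g/ → /gə/, /v/ → /və/, /n/ → /nə/.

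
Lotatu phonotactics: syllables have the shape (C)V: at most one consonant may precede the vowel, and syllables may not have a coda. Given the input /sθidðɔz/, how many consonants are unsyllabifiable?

3

Syllabifying with onset maximization leaves /s/, /d/, /z/ stranded (no codas are permitted; onsets are limited to one consonant).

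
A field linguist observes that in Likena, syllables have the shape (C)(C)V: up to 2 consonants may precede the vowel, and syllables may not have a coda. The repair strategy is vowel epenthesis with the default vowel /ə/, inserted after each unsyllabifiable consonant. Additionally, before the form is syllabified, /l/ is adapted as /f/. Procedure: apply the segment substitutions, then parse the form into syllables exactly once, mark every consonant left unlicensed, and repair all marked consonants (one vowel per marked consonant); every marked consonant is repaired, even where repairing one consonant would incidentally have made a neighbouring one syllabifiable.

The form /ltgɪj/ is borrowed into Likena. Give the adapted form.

fətgɪjə

Substitution: /l/ → /f/, giving /ftgɪj/.
Under (C)(C)V, the unsyllabifiable consonants are /f/, /j/ (no codas are permitted; onsets may contain at most 2 consonants).
Epenthesis after each stranded consonant: /f/ → /fə/, /j/ → /jə/.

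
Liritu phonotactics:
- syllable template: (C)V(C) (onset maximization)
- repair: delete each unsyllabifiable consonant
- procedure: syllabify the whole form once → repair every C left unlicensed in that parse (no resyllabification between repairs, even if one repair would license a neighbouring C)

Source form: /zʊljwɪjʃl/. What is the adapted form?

Under (C)V(C), the unsyllabifiable consonants are /j/, /ʃ/, /l/ (at most one coda consonant is licensed; onsets are limited to one consonant).
Each unlicensed consonant is deleted: /j/, /ʃ/, /l/.

zʊlwɪj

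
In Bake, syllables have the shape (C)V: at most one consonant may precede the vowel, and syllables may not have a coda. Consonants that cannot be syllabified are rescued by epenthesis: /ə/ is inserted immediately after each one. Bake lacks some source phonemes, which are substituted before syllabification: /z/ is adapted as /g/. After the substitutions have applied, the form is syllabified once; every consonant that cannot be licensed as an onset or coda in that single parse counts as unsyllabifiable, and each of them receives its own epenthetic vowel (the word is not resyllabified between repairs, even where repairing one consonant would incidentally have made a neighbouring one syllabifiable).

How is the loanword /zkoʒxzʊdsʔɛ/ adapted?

gəkoʒəxəgʊdəsəʔɛ

Substitution: /z/ → /g/, giving /gkoʒxgʊdsʔɛ/.
Under (C)V, the unsyllabifiable consonants are /g/, /ʒ/, /x/, /d/, /s/ (no codas are permitted; onsets are limited to one consonant).
Epenthesis after each stranded consonant: /g/ → /gə/, /ʒ/ → /ʒə/, /x/ → /xə/, /d/ → /də/, /s/ → /sə/.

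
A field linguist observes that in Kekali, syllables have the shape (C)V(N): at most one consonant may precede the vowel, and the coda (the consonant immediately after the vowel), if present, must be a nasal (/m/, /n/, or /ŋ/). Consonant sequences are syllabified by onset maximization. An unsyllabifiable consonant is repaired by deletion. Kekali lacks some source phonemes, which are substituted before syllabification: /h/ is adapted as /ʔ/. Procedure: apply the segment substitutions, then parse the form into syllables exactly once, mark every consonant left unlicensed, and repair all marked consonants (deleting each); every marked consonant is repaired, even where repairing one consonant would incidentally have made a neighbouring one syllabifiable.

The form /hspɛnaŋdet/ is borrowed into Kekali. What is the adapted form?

Substitution: /h/ → /ʔ/, giving /ʔspɛnaŋdet/.
The consonants /ʔ/, /s/, /t/ cannot be parsed into a legal (C)V(N) syllable (only a nasal (/m/, /n/, or /ŋ/) is licensed in coda position; onsets are limited to one consonant).
Deletion applies to /ʔ/, /s/, /t/.

pɛnaŋde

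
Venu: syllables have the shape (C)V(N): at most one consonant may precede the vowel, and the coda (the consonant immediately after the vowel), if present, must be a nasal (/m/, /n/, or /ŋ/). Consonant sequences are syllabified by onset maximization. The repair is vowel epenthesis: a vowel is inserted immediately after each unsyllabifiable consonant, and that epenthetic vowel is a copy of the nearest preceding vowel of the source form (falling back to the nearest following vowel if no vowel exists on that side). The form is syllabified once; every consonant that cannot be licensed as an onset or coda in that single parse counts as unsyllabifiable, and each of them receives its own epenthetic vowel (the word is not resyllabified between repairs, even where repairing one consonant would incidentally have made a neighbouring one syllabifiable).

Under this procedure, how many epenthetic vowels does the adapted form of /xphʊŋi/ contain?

2

The unsyllabifiable consonants are /x/, /p/; each receives one epenthetic vowel.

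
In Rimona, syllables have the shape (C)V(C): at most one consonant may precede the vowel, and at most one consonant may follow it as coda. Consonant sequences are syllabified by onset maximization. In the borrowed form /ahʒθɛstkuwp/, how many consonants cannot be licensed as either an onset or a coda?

Syllabifying with onset maximization leaves /ʒ/, /t/, /p/ stranded (at most one coda consonant is licensed; onsets are limited to one consonant).

3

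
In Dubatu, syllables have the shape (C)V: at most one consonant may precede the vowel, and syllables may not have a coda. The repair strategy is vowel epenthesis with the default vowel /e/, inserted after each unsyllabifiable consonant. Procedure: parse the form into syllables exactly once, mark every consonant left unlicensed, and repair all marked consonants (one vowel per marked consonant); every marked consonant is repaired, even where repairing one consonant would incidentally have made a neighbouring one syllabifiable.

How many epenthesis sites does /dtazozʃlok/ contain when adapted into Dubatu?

4

The unsyllabifiable consonants are /d/, /z/, /ʃ/, /k/; each receives one epenthetic vowel.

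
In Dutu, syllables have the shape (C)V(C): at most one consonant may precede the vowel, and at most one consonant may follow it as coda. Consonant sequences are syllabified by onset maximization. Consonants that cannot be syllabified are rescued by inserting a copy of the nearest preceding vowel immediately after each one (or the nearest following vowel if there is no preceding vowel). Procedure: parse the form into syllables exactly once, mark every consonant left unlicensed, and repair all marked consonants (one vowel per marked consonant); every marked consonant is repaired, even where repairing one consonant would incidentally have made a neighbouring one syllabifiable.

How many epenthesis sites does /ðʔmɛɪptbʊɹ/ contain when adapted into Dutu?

The unsyllabifiable consonants are /ð/, /ʔ/, /t/; each receives one epenthetic vowel.

3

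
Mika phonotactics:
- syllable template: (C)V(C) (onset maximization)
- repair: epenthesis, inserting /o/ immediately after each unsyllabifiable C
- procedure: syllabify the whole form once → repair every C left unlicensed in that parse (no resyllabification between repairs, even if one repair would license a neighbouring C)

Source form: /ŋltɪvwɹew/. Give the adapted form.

Syllabifying with onset maximization leaves /ŋ/, /l/, /w/ stranded (at most one coda consonant is licensed; onsets are limited to one consonant).
Inserting the epenthetic vowel yields /ŋ/ → /ŋo/, /l/ → /lo/, /w/ → /wo/.

ŋolotɪvwoɹew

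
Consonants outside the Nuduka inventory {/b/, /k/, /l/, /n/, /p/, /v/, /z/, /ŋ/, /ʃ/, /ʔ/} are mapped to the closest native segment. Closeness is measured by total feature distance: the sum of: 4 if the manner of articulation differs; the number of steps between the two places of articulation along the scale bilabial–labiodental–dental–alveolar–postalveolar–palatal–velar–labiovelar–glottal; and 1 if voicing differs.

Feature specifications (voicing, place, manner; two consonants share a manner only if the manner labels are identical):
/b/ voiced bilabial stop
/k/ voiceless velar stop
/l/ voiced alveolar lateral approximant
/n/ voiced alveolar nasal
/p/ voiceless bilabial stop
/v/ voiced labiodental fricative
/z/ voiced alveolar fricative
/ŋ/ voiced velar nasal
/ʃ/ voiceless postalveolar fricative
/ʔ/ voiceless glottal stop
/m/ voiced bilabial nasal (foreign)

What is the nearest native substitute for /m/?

n

/n/ is closest: same manner (nasal), place distance 3 (bilabial→alveolar), same voicing; total 3. Next closest is /b/ at distance 4.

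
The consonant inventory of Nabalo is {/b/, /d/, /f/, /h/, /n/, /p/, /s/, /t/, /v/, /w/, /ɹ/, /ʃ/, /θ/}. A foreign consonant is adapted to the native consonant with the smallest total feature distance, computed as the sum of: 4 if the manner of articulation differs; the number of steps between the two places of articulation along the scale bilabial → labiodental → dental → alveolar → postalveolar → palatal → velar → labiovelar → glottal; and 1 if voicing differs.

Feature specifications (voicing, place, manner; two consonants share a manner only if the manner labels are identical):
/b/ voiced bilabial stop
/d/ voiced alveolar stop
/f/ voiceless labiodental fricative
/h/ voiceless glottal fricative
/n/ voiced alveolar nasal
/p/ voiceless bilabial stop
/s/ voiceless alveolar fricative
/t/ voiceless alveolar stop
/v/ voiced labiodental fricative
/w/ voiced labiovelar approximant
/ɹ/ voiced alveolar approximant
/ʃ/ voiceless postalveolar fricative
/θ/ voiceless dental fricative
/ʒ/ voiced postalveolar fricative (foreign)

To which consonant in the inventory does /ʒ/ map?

ʃ

/ʃ/ is closest: same manner (fricative), place distance 0 (postalveolar→postalveolar), voicing differs (+1); total 1. Next closest is /s/ at distance 2.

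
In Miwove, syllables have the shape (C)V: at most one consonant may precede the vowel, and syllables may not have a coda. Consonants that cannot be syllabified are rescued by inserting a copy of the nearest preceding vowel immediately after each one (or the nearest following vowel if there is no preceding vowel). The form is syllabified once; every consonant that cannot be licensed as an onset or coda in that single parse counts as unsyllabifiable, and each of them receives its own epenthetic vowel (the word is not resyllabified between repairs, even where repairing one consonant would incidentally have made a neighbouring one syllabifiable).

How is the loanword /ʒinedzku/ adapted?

Under (C)V, the unsyllabifiable consonants are /d/, /z/ (no codas are permitted; onsets are limited to one consonant).
Each unlicensed consonant becomes the onset of a new syllable: /d/ → /de/, /z/ → /ze/.

ʒinedezeku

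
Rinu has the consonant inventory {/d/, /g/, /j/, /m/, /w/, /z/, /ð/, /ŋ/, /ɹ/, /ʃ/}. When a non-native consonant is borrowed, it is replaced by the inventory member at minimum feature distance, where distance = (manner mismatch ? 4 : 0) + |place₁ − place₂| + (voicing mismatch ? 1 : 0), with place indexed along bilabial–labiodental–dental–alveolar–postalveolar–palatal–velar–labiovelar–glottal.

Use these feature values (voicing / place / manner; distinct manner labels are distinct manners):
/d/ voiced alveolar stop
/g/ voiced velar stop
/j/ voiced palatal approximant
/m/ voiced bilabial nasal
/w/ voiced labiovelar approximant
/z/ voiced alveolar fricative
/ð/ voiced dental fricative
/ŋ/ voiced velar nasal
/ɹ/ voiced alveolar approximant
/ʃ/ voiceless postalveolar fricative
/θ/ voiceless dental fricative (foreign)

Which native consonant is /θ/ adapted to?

/ð/ is closest: same manner (fricative), place distance 0 (dental→dental), voicing differs (+1); total 1. Next closest is /z/ at distance 2.

ð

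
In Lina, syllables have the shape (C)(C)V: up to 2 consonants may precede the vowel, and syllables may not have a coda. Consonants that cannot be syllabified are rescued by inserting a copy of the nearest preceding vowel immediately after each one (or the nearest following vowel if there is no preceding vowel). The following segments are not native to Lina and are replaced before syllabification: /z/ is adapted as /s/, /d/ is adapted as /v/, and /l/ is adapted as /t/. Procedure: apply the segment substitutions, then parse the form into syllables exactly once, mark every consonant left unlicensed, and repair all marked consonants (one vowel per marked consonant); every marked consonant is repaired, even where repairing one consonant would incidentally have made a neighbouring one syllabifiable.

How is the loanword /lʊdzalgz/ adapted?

Substitution: /l/ → /t/, /d/ → /v/, /z/ → /s/, giving /tʊvsatgs/.
Under (C)(C)V, the unsyllabifiable consonants are /t/, /g/, /s/ (no codas are permitted; onsets may contain at most 2 consonants).
Inserting the epenthetic vowel yields /t/ → /ta/, /g/ → /ga/, /s/ → /sa/.

tʊvsatagasa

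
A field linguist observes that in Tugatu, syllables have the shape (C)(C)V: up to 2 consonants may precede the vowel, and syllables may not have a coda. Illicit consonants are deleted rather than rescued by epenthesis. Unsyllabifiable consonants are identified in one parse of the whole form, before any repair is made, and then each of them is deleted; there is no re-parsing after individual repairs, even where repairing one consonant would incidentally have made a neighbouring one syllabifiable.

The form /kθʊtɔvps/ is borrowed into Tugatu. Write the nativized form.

kθʊtɔ

Syllabifying with onset maximization leaves /v/, /p/, /s/ stranded (no codas are permitted; onsets may contain at most 2 consonants).
Deletion applies to /v/, /p/, /s/.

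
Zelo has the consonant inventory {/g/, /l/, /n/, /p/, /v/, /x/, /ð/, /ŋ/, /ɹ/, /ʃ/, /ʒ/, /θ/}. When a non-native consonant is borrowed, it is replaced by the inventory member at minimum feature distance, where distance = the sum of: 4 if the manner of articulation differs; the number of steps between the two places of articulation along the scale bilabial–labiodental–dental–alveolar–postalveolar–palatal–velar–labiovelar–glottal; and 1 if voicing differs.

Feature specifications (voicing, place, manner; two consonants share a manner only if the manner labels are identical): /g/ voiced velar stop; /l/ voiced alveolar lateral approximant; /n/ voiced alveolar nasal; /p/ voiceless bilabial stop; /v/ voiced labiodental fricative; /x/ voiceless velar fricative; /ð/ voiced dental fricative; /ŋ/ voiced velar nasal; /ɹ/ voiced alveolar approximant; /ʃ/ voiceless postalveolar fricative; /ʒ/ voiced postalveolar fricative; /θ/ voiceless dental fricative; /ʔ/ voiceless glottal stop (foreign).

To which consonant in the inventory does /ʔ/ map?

g

/g/ is closest: same manner (stop), place distance 2 (glottal→velar), voicing differs (+1); total 3. Next closest is /x/ at distance 6.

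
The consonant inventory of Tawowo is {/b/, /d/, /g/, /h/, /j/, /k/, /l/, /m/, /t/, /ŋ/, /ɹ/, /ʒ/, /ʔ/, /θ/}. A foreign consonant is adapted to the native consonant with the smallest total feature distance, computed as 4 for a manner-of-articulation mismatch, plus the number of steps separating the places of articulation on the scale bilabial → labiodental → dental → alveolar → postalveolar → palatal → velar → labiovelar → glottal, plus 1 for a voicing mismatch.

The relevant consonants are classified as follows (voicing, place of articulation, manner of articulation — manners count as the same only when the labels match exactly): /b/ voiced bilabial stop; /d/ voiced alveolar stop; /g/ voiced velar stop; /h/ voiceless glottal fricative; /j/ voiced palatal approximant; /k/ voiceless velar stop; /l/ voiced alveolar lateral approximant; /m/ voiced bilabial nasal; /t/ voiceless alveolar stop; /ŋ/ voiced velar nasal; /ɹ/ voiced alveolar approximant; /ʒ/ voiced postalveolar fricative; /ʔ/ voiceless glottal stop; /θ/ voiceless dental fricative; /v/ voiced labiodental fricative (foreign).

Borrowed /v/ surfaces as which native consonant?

θ

/θ/ is closest: same manner (fricative), place distance 1 (labiodental→dental), voicing differs (+1); total 2. Next closest is /ʒ/ at distance 3.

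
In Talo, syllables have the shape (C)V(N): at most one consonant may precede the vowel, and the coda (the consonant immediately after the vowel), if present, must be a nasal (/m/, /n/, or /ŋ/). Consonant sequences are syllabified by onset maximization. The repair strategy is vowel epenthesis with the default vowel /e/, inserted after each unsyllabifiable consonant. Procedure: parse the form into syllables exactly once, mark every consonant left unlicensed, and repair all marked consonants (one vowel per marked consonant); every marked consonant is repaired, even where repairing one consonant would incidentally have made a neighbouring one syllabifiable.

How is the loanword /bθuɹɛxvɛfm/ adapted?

beθuɹɛxevɛfeme

Under (C)V(N), the unsyllabifiable consonants are /b/, /x/, /f/, /m/ (only a nasal (/m/, /n/, or /ŋ/) is licensed in coda position; onsets are limited to one consonant).
Each unlicensed consonant becomes the onset of a new syllable: /b/ → /be/, /x/ → /xe/, /f/ → /fe/, /m/ → /me/.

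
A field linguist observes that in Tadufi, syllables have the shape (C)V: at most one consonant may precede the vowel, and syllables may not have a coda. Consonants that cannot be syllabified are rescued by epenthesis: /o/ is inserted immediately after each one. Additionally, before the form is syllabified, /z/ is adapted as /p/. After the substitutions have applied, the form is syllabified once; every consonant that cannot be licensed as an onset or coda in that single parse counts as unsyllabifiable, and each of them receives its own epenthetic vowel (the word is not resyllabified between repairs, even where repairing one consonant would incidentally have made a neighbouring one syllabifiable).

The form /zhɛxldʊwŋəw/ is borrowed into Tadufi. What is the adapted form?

Substitution: /z/ → /p/, giving /phɛxldʊwŋəw/.
Syllabifying with onset maximization leaves /p/, /x/, /l/, /w/, /w/ stranded (no codas are permitted; onsets are limited to one consonant).
Epenthesis after each stranded consonant: /p/ → /po/, /x/ → /xo/, /l/ → /lo/, /w/ → /wo/, /w/ → /wo/.

pohɛxolodʊwoŋəwo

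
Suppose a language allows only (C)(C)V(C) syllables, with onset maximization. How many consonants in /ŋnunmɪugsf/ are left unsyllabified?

Under (C)(C)V(C), the unsyllabifiable consonants are /s/, /f/ (at most one coda consonant is licensed; onsets may contain at most 2 consonants).

2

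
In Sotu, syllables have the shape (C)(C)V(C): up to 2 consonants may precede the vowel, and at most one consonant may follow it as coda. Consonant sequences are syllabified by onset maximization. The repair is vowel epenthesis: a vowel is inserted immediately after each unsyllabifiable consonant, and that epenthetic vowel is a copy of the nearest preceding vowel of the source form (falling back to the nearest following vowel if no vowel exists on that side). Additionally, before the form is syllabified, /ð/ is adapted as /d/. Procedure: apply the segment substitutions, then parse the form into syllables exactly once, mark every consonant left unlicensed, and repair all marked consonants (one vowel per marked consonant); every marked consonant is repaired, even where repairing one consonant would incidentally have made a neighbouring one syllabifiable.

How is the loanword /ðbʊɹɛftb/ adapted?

Substitution: /ð/ → /d/, giving /dbʊɹɛftb/.
Under (C)(C)V(C), the unsyllabifiable consonants are /t/, /b/ (at most one coda consonant is licensed; onsets may contain at most 2 consonants).
Epenthesis after each stranded consonant: /t/ → /tɛ/, /b/ → /bɛ/.

dbʊɹɛftɛbɛ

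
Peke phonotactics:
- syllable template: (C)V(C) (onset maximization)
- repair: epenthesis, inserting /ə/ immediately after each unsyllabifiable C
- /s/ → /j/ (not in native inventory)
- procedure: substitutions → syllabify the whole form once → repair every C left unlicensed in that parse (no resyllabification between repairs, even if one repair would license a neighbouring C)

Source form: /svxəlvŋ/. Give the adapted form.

jəvəxəlvəŋə

Substitution: /s/ → /j/, giving /jvxəlvŋ/.
Under (C)V(C), the unsyllabifiable consonants are /j/, /v/, /v/, /ŋ/ (at most one coda consonant is licensed; onsets are limited to one consonant).
Epenthesis after each stranded consonant: /j/ → /jə/, /v/ → /və/, /v/ → /və/, /ŋ/ → /ŋə/.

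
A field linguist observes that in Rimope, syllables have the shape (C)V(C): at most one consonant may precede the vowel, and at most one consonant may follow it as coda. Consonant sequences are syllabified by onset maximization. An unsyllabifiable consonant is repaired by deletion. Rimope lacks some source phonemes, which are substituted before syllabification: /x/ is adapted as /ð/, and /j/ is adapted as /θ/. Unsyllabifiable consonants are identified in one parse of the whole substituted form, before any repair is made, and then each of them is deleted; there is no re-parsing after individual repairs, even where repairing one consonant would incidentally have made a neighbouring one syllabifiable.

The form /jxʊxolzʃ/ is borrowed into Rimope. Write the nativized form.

Substitution: /j/ → /θ/, /x/ → /ð/, giving /θðʊðolzʃ/.
The consonants /θ/, /z/, /ʃ/ cannot be parsed into a legal (C)V(C) syllable (at most one coda consonant is licensed; onsets are limited to one consonant).
Deleting the stranded consonants removes /θ/, /z/, /ʃ/.

ðʊðol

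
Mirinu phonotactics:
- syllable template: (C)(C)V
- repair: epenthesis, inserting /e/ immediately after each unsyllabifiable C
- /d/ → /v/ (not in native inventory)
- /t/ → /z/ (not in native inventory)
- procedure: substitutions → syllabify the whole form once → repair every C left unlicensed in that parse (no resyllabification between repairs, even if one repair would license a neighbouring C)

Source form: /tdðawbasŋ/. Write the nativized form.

Substitution: /t/ → /z/, /d/ → /v/, giving /zvðawbasŋ/.
The consonants /z/, /s/, /ŋ/ cannot be parsed into a legal (C)(C)V syllable (no codas are permitted; onsets may contain at most 2 consonants).
Each unlicensed consonant becomes the onset of a new syllable: /z/ → /ze/, /s/ → /se/, /ŋ/ → /ŋe/.

zevðawbaseŋe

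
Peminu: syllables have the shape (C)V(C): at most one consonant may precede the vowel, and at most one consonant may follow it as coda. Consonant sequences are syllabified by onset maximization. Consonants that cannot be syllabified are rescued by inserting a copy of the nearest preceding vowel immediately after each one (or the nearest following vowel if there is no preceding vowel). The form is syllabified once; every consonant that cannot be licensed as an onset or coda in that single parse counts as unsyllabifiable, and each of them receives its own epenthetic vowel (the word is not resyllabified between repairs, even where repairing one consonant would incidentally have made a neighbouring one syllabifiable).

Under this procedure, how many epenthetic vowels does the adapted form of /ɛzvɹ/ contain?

2

The unsyllabifiable consonants are /v/, /ɹ/; each receives one epenthetic vowel.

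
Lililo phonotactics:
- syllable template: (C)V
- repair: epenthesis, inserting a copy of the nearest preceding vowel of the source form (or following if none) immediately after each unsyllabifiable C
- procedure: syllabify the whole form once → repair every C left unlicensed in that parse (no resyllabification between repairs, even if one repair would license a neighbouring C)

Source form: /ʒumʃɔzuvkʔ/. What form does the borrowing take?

ʒumuʃɔzuvukuʔu

Syllabifying with onset maximization leaves /m/, /v/, /k/, /ʔ/ stranded (no codas are permitted; onsets are limited to one consonant).
Epenthesis after each stranded consonant: /m/ → /mu/, /v/ → /vu/, /k/ → /ku/, /ʔ/ → /ʔu/.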